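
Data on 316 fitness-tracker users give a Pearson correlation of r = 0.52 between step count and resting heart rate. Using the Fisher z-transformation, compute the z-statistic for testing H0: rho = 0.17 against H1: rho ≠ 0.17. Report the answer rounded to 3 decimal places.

z_r = atanh(0.52) = 0.576340,  z_0 = atanh(0.17) = 0.171667
SE = 1/√(n−3) = 1/√313 = 0.056523
z = (z_r − z_0)/SE = (0.576340 − 0.171667) / 0.056523 = 0.404673 / 0.056523 = 7.159

7.159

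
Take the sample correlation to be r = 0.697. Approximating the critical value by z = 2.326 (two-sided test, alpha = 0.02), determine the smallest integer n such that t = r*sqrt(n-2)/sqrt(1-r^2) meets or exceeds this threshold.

r√(n−2)/√(1−r²) ≥ 2.326  ⇔  n−2 ≥ (2.326)²·(1−r²)/r²
(1−r²)/r² = (1−0.485809)/0.485809 = 1.0584
n ≥ 2 + 5.410276·1.0584 = 2 + 5.7262 = 7.7262
⌈7.7262⌉ = 8

8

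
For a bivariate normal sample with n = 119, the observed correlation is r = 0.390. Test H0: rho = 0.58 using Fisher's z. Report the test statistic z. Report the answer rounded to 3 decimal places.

z_r = atanh(0.390) = 0.411800,  z_0 = atanh(0.58) = 0.662463
SE = 1/√(n−3) = 1/√116 = 0.092848
z = (z_r − z_0)/SE = (0.411800 − 0.662463) / 0.092848 = -0.250663 / 0.092848 = -2.700

-2.700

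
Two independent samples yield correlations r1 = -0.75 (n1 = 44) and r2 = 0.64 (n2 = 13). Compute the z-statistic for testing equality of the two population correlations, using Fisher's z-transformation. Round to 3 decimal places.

Fisher z-transforms: z1 = atanh(-0.75) = -0.972955, z2 = atanh(0.64) = 0.758174; difference d = -1.731129
Var(d) = 1/41 + 1/10 = 0.0243902 + 0.1000000 = 0.1243902
z = d/√Var(d) = -1.731129 / √0.1243902 = -1.731129 / 0.352690 = -4.908

-4.908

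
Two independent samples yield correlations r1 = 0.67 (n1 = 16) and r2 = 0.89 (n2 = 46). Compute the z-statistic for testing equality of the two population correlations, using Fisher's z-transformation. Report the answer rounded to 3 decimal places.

-1.931

z1 = atanh(0.67) = 0.810743,  z2 = atanh(0.89) = 1.421926
SE = √(1/(n1−3) + 1/(n2−3)) = √(1/13 + 1/43) = √(0.0769231 + 0.0232558) = √0.1001789 = 0.316511
z = (z1 − z2)/SE = (0.810743 − 1.421926) / 0.316511 = -0.611183 / 0.316511 = -1.931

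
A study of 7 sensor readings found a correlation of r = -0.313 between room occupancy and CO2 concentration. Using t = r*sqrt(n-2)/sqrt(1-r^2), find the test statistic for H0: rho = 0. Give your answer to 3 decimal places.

-0.737

1 − r² = 1 − 0.097969 = 0.902031;  √(1−r²) = 0.949753
√(n−2) = √5 = 2.236068
t = r·√(n−2)/√(1−r²) = -0.313 · 2.236068 / 0.949753 = -0.737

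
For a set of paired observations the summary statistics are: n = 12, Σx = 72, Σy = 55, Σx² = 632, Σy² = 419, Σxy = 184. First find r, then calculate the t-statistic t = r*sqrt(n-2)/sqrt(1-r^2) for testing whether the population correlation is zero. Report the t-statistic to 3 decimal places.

-4.203

S_xy = nΣxy − ΣxΣy = 12·184 − 72·55 = 2208 − 3960 = -1752
S_xx = nΣx² − (Σx)² = 12·632 − 72² = 7584 − 5184 = 2400
S_yy = nΣy² − (Σy)² = 12·419 − 55² = 5028 − 3025 = 2003
r = S_xy / √(S_xx·S_yy) = -1752 / √(2400·2003) = -1752 / √4807200 = -1752 / 2192.5328 = -0.7991
t = r·√(n−2)/√(1−r²) = -0.7991·√10 / √(1−0.638561) = -2.526976 / 0.601198 = -4.203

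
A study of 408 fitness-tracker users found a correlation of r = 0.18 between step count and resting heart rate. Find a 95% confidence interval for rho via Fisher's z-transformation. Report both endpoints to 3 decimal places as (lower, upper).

z_r = atanh(0.18) = 0.181983;  SE = 1/√(n−3) = 1/√405 = 0.049690
z-limits: 0.181983 ± 1.960·0.049690 = 0.181983 ± 0.097392 = [0.084591, 0.279375]
ρ-limits: (tanh 0.084591, tanh 0.279375) = (0.084, 0.272)

(0.084, 0.272)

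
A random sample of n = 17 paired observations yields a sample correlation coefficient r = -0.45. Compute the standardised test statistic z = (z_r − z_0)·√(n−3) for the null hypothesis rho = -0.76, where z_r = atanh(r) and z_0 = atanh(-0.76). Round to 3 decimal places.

1.914

Fisher z: atanh(-0.45) = -0.484700, atanh(-0.76) = -0.996215
z = (z_r − z_0)·√(n−3) = (-0.484700 − (-0.996215))·√14 = 0.511515 · 3.741657 = 1.914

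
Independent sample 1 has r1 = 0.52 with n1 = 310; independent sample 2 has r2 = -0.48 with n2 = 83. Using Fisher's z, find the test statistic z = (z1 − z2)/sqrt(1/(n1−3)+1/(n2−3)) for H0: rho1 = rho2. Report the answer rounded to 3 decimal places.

8.758

Fisher z-transforms: z1 = atanh(0.52) = 0.576340, z2 = atanh(-0.48) = -0.522984; difference d = 1.099324
Var(d) = 1/307 + 1/80 = 0.0032573 + 0.0125000 = 0.0157573
z = d/√Var(d) = 1.099324 / √0.0157573 = 1.099324 / 0.125528 = 8.758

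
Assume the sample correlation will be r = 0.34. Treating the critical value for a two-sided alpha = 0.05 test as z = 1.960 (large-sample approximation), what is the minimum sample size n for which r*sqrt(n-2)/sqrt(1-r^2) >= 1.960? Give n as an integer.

32

Need r·√(n−2)/√(1−r²) ≥ 1.960
√(n−2) ≥ 1.960·√(1−0.1156) / 0.34 = 1.960·0.940425 / 0.34 = 5.4213
n−2 ≥ 29.3905  ⇒  n ≥ 31.3905
Smallest integer n = 32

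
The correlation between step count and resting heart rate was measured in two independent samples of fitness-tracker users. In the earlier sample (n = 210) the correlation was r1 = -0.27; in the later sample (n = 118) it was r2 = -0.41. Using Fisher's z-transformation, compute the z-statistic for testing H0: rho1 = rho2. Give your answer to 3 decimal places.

z1 = atanh(-0.27) = -0.276864,  z2 = atanh(-0.41) = -0.435611
SE = √(1/(n1−3) + 1/(n2−3)) = √(1/207 + 1/115) = √(0.0048309 + 0.0086957) = √0.0135266 = 0.116304
z = (z1 − z2)/SE = (-0.276864 − (-0.435611)) / 0.116304 = 0.158747 / 0.116304 = 1.365

1.365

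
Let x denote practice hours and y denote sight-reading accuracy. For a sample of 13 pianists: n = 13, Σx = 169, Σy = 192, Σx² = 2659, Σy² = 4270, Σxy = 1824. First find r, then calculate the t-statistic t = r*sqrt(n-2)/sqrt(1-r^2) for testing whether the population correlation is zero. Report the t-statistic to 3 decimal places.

-4.851

S_xy = nΣxy − ΣxΣy = 13·1824 − 169·192 = 23712 − 32448 = -8736
S_xx = nΣx² − (Σx)² = 13·2659 − 169² = 34567 − 28561 = 6006
S_yy = nΣy² − (Σy)² = 13·4270 − 192² = 55510 − 36864 = 18646
r = S_xy / √(S_xx·S_yy) = -8736 / √(6006·18646) = -8736 / √111987876 = -8736 / 10582.4324 = -0.8255
t = r·√(n−2)/√(1−r²) = -0.8255·√11 / √(1−0.681450) = -2.737874 / 0.564402 = -4.851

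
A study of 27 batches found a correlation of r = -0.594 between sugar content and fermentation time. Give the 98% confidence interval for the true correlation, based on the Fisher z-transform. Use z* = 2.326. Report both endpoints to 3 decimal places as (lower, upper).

(-0.821, -0.206)

Fisher z: z_r = atanh(r) = ½·ln((1+(-0.594))/(1−(-0.594))) = -0.683824
SE(z) = 1/√(n−3) = 1/√24 = 0.204124
98% ⇒ z* = 2.326; margin = 2.326·0.204124 = 0.474792
CI on z-scale: (-1.158616, -0.209032)
Back-transform: tanh(-1.158616) = -0.820588, tanh(-0.209032) = -0.206040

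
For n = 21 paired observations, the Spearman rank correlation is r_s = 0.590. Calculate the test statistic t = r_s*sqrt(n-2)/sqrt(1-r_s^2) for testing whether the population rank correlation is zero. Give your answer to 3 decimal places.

3.185

1 − r_s² = 1 − 0.348100 = 0.651900;  √(1−r_s²) = 0.807403
√(n−2) = √19 = 4.358899
t = r_s·√(n−2)/√(1−r_s²) = 0.590 · 4.358899 / 0.807403 = 3.185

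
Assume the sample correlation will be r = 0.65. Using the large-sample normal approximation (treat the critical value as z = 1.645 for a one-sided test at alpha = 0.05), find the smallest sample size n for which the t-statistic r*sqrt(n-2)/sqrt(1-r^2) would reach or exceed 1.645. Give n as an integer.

r√(n−2)/√(1−r²) ≥ 1.645  ⇔  n−2 ≥ (1.645)²·(1−r²)/r²
(1−r²)/r² = (1−0.4225)/0.4225 = 1.3669
n ≥ 2 + 2.706025·1.3669 = 2 + 3.6989 = 5.6989
⌈5.6989⌉ = 6

6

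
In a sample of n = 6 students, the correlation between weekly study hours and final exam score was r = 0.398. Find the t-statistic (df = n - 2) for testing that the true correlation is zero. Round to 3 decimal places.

t = r·√(n−2) / √(1−r²) with r = 0.398, n = 6
  = 0.398·√4 / √(1 − 0.158404)
  = 0.398·2.000000 / 0.917385
  = 0.796000 / 0.917385 = 0.868

0.868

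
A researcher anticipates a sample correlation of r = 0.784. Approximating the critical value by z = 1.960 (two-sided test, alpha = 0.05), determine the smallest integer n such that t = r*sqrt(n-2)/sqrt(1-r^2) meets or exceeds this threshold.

5

r√(n−2)/√(1−r²) ≥ 1.960  ⇔  n−2 ≥ (1.960)²·(1−r²)/r²
(1−r²)/r² = (1−0.614656)/0.614656 = 0.6269
n ≥ 2 + 3.8416·0.6269 = 2 + 2.4083 = 4.4083
⌈4.4083⌉ = 5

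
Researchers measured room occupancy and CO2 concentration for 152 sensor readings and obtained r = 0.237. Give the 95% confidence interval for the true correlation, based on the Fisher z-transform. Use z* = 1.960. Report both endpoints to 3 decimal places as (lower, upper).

(0.081, 0.382)

Fisher z: z_r = atanh(r) = ½·ln((1+0.237)/(1−0.237)) = 0.241593
SE(z) = 1/√(n−3) = 1/√149 = 0.081923
95% ⇒ z* = 1.960; margin = 1.960·0.081923 = 0.160569
CI on z-scale: (0.081024, 0.402162)
Back-transform: tanh(0.081024) = 0.080847, tanh(0.402162) = 0.381797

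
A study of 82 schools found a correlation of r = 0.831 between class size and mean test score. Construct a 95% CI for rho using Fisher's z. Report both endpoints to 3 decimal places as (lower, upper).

(0.749, 0.888)

z_r = atanh(0.831) = 1.191359;  SE = 1/√(n−3) = 1/√79 = 0.112509
z-limits: 1.191359 ± 1.960·0.112509 = 1.191359 ± 0.220518 = [0.970841, 1.411877]
ρ-limits: (tanh 0.970841, tanh 1.411877) = (0.749, 0.888)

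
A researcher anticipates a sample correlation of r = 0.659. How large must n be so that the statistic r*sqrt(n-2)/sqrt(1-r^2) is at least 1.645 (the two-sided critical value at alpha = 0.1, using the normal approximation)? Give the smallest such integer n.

Need r·√(n−2)/√(1−r²) ≥ 1.645
√(n−2) ≥ 1.645·√(1−0.434281) / 0.659 = 1.645·0.752143 / 0.659 = 1.8775
n−2 ≥ 3.5250  ⇒  n ≥ 5.5250
Smallest integer n = 6

6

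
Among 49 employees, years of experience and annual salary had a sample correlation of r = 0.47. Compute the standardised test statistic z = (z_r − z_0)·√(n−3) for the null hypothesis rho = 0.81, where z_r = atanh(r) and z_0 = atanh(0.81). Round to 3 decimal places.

-4.184

z_r = atanh(0.47) = 0.510070,  z_0 = atanh(0.81) = 1.127029
SE = 1/√(n−3) = 1/√46 = 0.147442
z = (z_r − z_0)/SE = (0.510070 − 1.127029) / 0.147442 = -0.616959 / 0.147442 = -4.184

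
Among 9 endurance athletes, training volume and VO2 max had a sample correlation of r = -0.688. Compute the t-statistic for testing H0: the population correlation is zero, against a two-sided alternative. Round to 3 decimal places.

-2.508

1 − r² = 1 − 0.473344 = 0.526656;  √(1−r²) = 0.725711
√(n−2) = √7 = 2.645751
t = r·√(n−2)/√(1−r²) = -0.688 · 2.645751 / 0.725711 = -2.508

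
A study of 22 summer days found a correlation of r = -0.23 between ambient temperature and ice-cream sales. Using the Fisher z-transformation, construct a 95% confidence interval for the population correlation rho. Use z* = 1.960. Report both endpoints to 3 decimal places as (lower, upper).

(-0.594, 0.212)

Fisher z: z_r = atanh(r) = ½·ln((1+(-0.23))/(1−(-0.23))) = -0.234189
SE(z) = 1/√(n−3) = 1/√19 = 0.229416
95% ⇒ z* = 1.960; margin = 1.960·0.229416 = 0.449655
CI on z-scale: (-0.683844, 0.215466)
Back-transform: tanh(-0.683844) = -0.594013, tanh(0.215466) = 0.212192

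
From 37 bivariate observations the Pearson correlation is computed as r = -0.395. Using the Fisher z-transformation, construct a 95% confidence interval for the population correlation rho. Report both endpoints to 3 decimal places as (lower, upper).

(-0.637, -0.081)

Fisher z: z_r = atanh(r) = ½·ln((1+(-0.395))/(1−(-0.395))) = -0.417711
SE(z) = 1/√(n−3) = 1/√34 = 0.171499
95% ⇒ z* = 1.960; margin = 1.960·0.171499 = 0.336138
CI on z-scale: (-0.753849, -0.081573)
Back-transform: tanh(-0.753849) = -0.637440, tanh(-0.081573) = -0.081393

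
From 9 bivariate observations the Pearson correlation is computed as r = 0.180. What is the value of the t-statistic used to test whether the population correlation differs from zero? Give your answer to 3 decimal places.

1 − r² = 1 − 0.032400 = 0.967600;  √(1−r²) = 0.983667
√(n−2) = √7 = 2.645751
t = r·√(n−2)/√(1−r²) = 0.180 · 2.645751 / 0.983667 = 0.484

0.484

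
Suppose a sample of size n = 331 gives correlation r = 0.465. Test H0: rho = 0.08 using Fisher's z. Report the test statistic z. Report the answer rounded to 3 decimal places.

z_r = atanh(0.465) = 0.503672,  z_0 = atanh(0.08) = 0.080171
SE = 1/√(n−3) = 1/√328 = 0.055216
z = (z_r − z_0)/SE = (0.503672 − 0.080171) / 0.055216 = 0.423501 / 0.055216 = 7.670

7.670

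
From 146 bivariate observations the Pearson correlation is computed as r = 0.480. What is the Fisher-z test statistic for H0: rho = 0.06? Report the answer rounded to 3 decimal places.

5.536

z_r = atanh(0.480) = 0.522984,  z_0 = atanh(0.06) = 0.060072
SE = 1/√(n−3) = 1/√143 = 0.083624
z = (z_r − z_0)/SE = (0.522984 − 0.060072) / 0.083624 = 0.462912 / 0.083624 = 5.536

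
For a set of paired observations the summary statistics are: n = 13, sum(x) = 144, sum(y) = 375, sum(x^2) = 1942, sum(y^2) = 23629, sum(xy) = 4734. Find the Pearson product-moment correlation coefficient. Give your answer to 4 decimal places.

0.2752

S_xy = nΣxy − ΣxΣy = 13·4734 − 144·375 = 61542 − 54000 = 7542
S_xx = nΣx² − (Σx)² = 13·1942 − 144² = 25246 − 20736 = 4510
S_yy = nΣy² − (Σy)² = 13·23629 − 375² = 307177 − 140625 = 166552
r = S_xy / √(S_xx·S_yy) = 7542 / √(4510·166552) = 7542 / √751149520 = 7542 / 27407.1071 = 0.2752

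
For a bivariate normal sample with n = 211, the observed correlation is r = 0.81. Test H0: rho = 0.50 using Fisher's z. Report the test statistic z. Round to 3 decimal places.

z_r = atanh(0.81) = 1.127029,  z_0 = atanh(0.50) = 0.549306
SE = 1/√(n−3) = 1/√208 = 0.069338
z = (z_r − z_0)/SE = (1.127029 − 0.549306) / 0.069338 = 0.577723 / 0.069338 = 8.332

8.332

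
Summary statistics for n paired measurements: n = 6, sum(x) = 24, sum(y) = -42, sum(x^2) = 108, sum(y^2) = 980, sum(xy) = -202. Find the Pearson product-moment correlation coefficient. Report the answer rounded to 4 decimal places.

S_xy = nΣxy − ΣxΣy = 6·(-202) − 24·(-42) = -1212 − (-1008) = -204
S_xx = nΣx² − (Σx)² = 6·108 − 24² = 648 − 576 = 72
S_yy = nΣy² − (Σy)² = 6·980 − (-42)² = 5880 − 1764 = 4116
r = S_xy / √(S_xx·S_yy) = -204 / √(72·4116) = -204 / √296352 = -204 / 544.3822 = -0.3747

-0.3747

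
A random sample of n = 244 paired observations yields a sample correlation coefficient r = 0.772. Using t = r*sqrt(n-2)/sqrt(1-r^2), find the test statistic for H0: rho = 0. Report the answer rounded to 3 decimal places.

1 − r² = 1 − 0.595984 = 0.404016;  √(1−r²) = 0.635623
√(n−2) = √242 = 15.556349
t = r·√(n−2)/√(1−r²) = 0.772 · 15.556349 / 0.635623 = 18.894

18.894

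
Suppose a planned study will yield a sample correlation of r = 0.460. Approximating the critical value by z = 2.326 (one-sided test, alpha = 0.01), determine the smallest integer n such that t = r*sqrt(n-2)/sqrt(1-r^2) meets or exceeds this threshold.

23

r√(n−2)/√(1−r²) ≥ 2.326  ⇔  n−2 ≥ (2.326)²·(1−r²)/r²
(1−r²)/r² = (1−0.211600)/0.211600 = 3.7259
n ≥ 2 + 5.410276·3.7259 = 2 + 20.1581 = 22.1581
⌈22.1581⌉ = 23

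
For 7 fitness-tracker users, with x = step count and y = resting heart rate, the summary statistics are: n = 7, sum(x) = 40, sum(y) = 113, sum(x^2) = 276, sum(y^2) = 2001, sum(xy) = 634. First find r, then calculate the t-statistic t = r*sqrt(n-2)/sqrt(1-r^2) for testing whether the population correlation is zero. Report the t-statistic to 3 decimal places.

S_xy = nΣxy − ΣxΣy = 7·634 − 40·113 = 4438 − 4520 = -82
S_xx = nΣx² − (Σx)² = 7·276 − 40² = 1932 − 1600 = 332
S_yy = nΣy² − (Σy)² = 7·2001 − 113² = 14007 − 12769 = 1238
r = S_xy / √(S_xx·S_yy) = -82 / √(332·1238) = -82 / √411016 = -82 / 641.1053 = -0.1279
t = r·√(n−2)/√(1−r²) = -0.1279·√5 / √(1−0.016358) = -0.285993 / 0.991787 = -0.288

-0.288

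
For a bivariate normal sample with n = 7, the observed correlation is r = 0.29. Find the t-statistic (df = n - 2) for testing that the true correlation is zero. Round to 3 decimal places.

0.678

t = r·√(n−2) / √(1−r²) with r = 0.29, n = 7
  = 0.29·√5 / √(1 − 0.0841)
  = 0.29·2.236068 / 0.957027
  = 0.648460 / 0.957027 = 0.678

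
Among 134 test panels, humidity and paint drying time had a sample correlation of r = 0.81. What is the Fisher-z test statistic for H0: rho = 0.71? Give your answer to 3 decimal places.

Fisher z: atanh(0.81) = 1.127029, atanh(0.71) = 0.887184
z = (z_r − z_0)·√(n−3) = (1.127029 − 0.887184)·√131 = 0.239845 · 11.445523 = 2.745

2.745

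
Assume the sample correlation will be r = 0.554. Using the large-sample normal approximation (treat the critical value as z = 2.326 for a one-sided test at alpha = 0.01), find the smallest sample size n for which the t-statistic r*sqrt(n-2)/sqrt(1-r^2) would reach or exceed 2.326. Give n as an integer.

r√(n−2)/√(1−r²) ≥ 2.326  ⇔  n−2 ≥ (2.326)²·(1−r²)/r²
(1−r²)/r² = (1−0.306916)/0.306916 = 2.2582
n ≥ 2 + 5.410276·2.2582 = 2 + 12.2175 = 14.2175
⌈14.2175⌉ = 15

15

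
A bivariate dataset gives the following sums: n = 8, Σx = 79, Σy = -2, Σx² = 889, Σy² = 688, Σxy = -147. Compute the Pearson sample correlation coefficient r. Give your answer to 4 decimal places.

S_xy = nΣxy − ΣxΣy = 8·(-147) − 79·(-2) = -1176 − (-158) = -1018
S_xx = nΣx² − (Σx)² = 8·889 − 79² = 7112 − 6241 = 871
S_yy = nΣy² − (Σy)² = 8·688 − (-2)² = 5504 − 4 = 5500
r = S_xy / √(S_xx·S_yy) = -1018 / √(871·5500) = -1018 / √4790500 = -1018 / 2188.7211 = -0.4651

-0.4651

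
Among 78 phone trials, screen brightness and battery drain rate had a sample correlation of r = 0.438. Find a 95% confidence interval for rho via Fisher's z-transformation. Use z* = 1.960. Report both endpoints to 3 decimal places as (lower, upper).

(0.239, 0.602)

z_r = atanh(0.438) = 0.469753;  SE = 1/√(n−3) = 1/√75 = 0.115470
z-limits: 0.469753 ± 1.960·0.115470 = 0.469753 ± 0.226321 = [0.243432, 0.696074]
ρ-limits: (tanh 0.243432, tanh 0.696074) = (0.239, 0.602)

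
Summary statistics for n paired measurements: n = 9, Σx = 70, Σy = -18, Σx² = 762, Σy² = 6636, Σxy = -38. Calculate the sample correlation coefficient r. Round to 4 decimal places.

0.0851

S_xy = nΣxy − ΣxΣy = 9·(-38) − 70·(-18) = -342 − (-1260) = 918
S_xx = nΣx² − (Σx)² = 9·762 − 70² = 6858 − 4900 = 1958
S_yy = nΣy² − (Σy)² = 9·6636 − (-18)² = 59724 − 324 = 59400
r = S_xy / √(S_xx·S_yy) = 918 / √(1958·59400) = 918 / √116305200 = 918 / 10784.4889 = 0.0851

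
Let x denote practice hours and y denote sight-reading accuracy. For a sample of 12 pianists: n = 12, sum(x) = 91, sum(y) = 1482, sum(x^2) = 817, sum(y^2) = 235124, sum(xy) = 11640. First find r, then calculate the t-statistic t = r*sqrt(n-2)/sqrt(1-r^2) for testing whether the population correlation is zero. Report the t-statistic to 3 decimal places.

0.500

S_xy = nΣxy − ΣxΣy = 12·11640 − 91·1482 = 139680 − 134862 = 4818
S_xx = nΣx² − (Σx)² = 12·817 − 91² = 9804 − 8281 = 1523
S_yy = nΣy² − (Σy)² = 12·235124 − 1482² = 2821488 − 2196324 = 625164
r = S_xy / √(S_xx·S_yy) = 4818 / √(1523·625164) = 4818 / √952124772 = 4818 / 30856.5191 = 0.1561
t = r·√(n−2)/√(1−r²) = 0.1561·√10 / √(1−0.024367) = 0.493632 / 0.987741 = 0.500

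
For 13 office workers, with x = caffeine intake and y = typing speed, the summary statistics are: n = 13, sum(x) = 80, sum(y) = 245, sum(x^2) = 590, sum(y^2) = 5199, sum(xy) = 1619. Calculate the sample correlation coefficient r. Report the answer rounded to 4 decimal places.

0.4669

Numerator: nΣxy − (Σx)(Σy) = 13·1619 − (80)(245) = 1447
Denominator: √[(nΣx²−(Σx)²)(nΣy²−(Σy)²)]
  nΣx²−(Σx)² = 13·590 − 6400 = 1270;  nΣy²−(Σy)² = 13·5199 − 60025 = 7562
  √(1270·7562) = √9603740 = 3098.9902
r = 1447 / 3098.9902 = 0.4669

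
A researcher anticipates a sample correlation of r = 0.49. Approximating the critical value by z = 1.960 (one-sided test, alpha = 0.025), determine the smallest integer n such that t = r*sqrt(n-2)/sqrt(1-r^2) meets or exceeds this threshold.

15

Need r·√(n−2)/√(1−r²) ≥ 1.960
√(n−2) ≥ 1.960·√(1−0.2401) / 0.49 = 1.960·0.871722 / 0.49 = 3.4869
n−2 ≥ 12.1585  ⇒  n ≥ 14.1585
Smallest integer n = 15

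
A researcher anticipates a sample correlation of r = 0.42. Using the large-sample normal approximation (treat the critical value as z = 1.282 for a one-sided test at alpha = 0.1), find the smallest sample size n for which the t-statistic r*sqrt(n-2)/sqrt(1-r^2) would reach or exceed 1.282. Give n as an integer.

Need r·√(n−2)/√(1−r²) ≥ 1.282
√(n−2) ≥ 1.282·√(1−0.1764) / 0.42 = 1.282·0.907524 / 0.42 = 2.7701
n−2 ≥ 7.6735  ⇒  n ≥ 9.6735
Smallest integer n = 10

10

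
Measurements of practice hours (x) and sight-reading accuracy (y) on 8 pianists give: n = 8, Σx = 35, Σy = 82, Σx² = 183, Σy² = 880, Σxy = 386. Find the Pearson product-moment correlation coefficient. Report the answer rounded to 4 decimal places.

Numerator: nΣxy − (Σx)(Σy) = 8·386 − (35)(82) = 218
Denominator: √[(nΣx²−(Σx)²)(nΣy²−(Σy)²)]
  nΣx²−(Σx)² = 8·183 − 1225 = 239;  nΣy²−(Σy)² = 8·880 − 6724 = 316
  √(239·316) = √75524 = 274.8163
r = 218 / 274.8163 = 0.7933

0.7933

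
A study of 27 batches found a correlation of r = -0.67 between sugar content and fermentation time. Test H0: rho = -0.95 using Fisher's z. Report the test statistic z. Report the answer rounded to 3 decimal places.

5.002

Fisher z: atanh(-0.67) = -0.810743, atanh(-0.95) = -1.831781
z = (z_r − z_0)·√(n−3) = (-0.810743 − (-1.831781))·√24 = 1.021038 · 4.898979 = 5.002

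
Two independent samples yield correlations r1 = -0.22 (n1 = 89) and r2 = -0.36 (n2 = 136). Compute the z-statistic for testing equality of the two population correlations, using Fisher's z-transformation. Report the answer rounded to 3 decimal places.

1.107

z1 = atanh(-0.22) = -0.223656,  z2 = atanh(-0.36) = -0.376886
SE = √(1/(n1−3) + 1/(n2−3)) = √(1/86 + 1/133) = √(0.0116279 + 0.0075188) = √0.0191467 = 0.138372
z = (z1 − z2)/SE = (-0.223656 − (-0.376886)) / 0.138372 = 0.153230 / 0.138372 = 1.107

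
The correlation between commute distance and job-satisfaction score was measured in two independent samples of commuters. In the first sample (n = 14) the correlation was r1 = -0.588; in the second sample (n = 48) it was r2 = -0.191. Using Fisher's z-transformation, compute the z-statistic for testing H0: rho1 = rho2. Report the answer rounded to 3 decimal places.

Fisher z-transforms: z1 = atanh(-0.588) = -0.674604, z2 = atanh(-0.191) = -0.193375; difference d = -0.481229
Var(d) = 1/11 + 1/45 = 0.0909091 + 0.0222222 = 0.1131313
z = d/√Var(d) = -0.481229 / √0.1131313 = -0.481229 / 0.336350 = -1.431

-1.431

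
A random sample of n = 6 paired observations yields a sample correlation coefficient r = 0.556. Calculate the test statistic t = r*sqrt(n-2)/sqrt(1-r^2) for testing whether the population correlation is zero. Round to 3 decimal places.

1 − r² = 1 − 0.309136 = 0.690864;  √(1−r²) = 0.831182
√(n−2) = √4 = 2.000000
t = r·√(n−2)/√(1−r²) = 0.556 · 2.000000 / 0.831182 = 1.338

1.338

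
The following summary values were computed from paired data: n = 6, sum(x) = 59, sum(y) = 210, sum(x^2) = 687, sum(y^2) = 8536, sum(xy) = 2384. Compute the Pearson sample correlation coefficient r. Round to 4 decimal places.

S_xy = nΣxy − ΣxΣy = 6·2384 − 59·210 = 14304 − 12390 = 1914
S_xx = nΣx² − (Σx)² = 6·687 − 59² = 4122 − 3481 = 641
S_yy = nΣy² − (Σy)² = 6·8536 − 210² = 51216 − 44100 = 7116
r = S_xy / √(S_xx·S_yy) = 1914 / √(641·7116) = 1914 / √4561356 = 1914 / 2135.7331 = 0.8962

0.8962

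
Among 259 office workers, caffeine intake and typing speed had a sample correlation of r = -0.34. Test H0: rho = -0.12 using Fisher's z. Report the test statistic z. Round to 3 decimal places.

z_r = atanh(-0.34) = -0.354093,  z_0 = atanh(-0.12) = -0.120581
SE = 1/√(n−3) = 1/√256 = 0.062500
z = (z_r − z_0)/SE = (-0.354093 − (-0.120581)) / 0.062500 = -0.233512 / 0.062500 = -3.736

-3.736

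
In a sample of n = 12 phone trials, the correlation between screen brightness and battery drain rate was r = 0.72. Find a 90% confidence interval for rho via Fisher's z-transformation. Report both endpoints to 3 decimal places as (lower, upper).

(0.345, 0.897)

Fisher z: z_r = atanh(r) = ½·ln((1+0.72)/(1−0.72)) = 0.907645
SE(z) = 1/√(n−3) = 1/√9 = 0.333333
90% ⇒ z* = 1.645; margin = 1.645·0.333333 = 0.548333
CI on z-scale: (0.359312, 1.455978)
Back-transform: tanh(0.359312) = 0.344608, tanh(1.455978) = 0.896869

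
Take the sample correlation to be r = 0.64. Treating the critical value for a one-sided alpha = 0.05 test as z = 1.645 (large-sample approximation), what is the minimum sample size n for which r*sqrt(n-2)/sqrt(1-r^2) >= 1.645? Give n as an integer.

r√(n−2)/√(1−r²) ≥ 1.645  ⇔  n−2 ≥ (1.645)²·(1−r²)/r²
(1−r²)/r² = (1−0.4096)/0.4096 = 1.4414
n ≥ 2 + 2.706025·1.4414 = 2 + 3.9005 = 5.9005
⌈5.9005⌉ = 6

6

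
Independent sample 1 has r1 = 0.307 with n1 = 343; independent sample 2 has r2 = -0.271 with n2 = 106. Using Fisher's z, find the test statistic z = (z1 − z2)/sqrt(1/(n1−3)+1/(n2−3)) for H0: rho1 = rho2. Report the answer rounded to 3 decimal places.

5.292

Fisher z-transforms: z1 = atanh(0.307) = 0.317230, z2 = atanh(-0.271) = -0.277943; difference d = 0.595173
Var(d) = 1/340 + 1/103 = 0.0029412 + 0.0097087 = 0.0126499
z = d/√Var(d) = 0.595173 / √0.0126499 = 0.595173 / 0.112472 = 5.292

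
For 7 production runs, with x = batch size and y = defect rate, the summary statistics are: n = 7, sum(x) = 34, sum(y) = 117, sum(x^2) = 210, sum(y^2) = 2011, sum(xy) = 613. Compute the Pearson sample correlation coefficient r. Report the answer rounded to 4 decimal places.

0.8967

S_xy = nΣxy − ΣxΣy = 7·613 − 34·117 = 4291 − 3978 = 313
S_xx = nΣx² − (Σx)² = 7·210 − 34² = 1470 − 1156 = 314
S_yy = nΣy² − (Σy)² = 7·2011 − 117² = 14077 − 13689 = 388
r = S_xy / √(S_xx·S_yy) = 313 / √(314·388) = 313 / √121832 = 313 / 349.0444 = 0.8967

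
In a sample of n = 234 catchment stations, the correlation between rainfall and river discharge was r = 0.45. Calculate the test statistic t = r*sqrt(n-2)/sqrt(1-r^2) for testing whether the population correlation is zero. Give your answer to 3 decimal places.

1 − r² = 1 − 0.2025 = 0.7975;  √(1−r²) = 0.893029
√(n−2) = √232 = 15.231546
t = r·√(n−2)/√(1−r²) = 0.45 · 15.231546 / 0.893029 = 7.675

7.675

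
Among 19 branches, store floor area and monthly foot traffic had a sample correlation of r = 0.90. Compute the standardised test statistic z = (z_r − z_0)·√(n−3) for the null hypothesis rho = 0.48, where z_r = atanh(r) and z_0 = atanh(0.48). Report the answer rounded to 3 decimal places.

3.797

Fisher z: atanh(0.90) = 1.472219, atanh(0.48) = 0.522984
z = (z_r − z_0)·√(n−3) = (1.472219 − 0.522984)·√16 = 0.949235 · 4.000000 = 3.797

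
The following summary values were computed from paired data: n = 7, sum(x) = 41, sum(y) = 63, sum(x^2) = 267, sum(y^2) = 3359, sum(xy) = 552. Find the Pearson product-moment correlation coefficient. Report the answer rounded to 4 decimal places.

Numerator: nΣxy − (Σx)(Σy) = 7·552 − (41)(63) = 1281
Denominator: √[(nΣx²−(Σx)²)(nΣy²−(Σy)²)]
  nΣx²−(Σx)² = 7·267 − 1681 = 188;  nΣy²−(Σy)² = 7·3359 − 3969 = 19544
  √(188·19544) = √3674272 = 1916.8391
r = 1281 / 1916.8391 = 0.6683

0.6683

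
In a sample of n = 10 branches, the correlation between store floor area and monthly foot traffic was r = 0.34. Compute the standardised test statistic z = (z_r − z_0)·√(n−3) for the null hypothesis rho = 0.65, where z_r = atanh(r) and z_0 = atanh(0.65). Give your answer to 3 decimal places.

z_r = atanh(0.34) = 0.354093,  z_0 = atanh(0.65) = 0.775299
SE = 1/√(n−3) = 1/√7 = 0.377964
z = (z_r − z_0)/SE = (0.354093 − 0.775299) / 0.377964 = -0.421206 / 0.377964 = -1.114

-1.114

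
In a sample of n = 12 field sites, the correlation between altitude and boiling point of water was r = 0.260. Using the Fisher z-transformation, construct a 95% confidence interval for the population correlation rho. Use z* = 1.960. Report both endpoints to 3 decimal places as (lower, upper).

z_r = atanh(0.260) = 0.266108;  SE = 1/√(n−3) = 1/√9 = 0.333333
z-limits: 0.266108 ± 1.960·0.333333 = 0.266108 ± 0.653333 = [-0.387225, 0.919441]
ρ-limits: (tanh -0.387225, tanh 0.919441) = (-0.369, 0.726)

(-0.369, 0.726)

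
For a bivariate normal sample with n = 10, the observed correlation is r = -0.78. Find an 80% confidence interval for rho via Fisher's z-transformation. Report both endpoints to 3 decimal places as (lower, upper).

(-0.910, -0.509)

Fisher z: z_r = atanh(r) = ½·ln((1+(-0.78))/(1−(-0.78))) = -1.045371
SE(z) = 1/√(n−3) = 1/√7 = 0.377964
80% ⇒ z* = 1.282; margin = 1.282·0.377964 = 0.484550
CI on z-scale: (-1.529921, -0.560821)
Back-transform: tanh(-1.529921) = -0.910411, tanh(-0.560821) = -0.508586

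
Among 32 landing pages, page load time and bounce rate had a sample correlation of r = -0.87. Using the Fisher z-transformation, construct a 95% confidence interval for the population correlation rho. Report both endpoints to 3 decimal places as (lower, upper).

(-0.935, -0.748)

Fisher z: z_r = atanh(r) = ½·ln((1+(-0.87))/(1−(-0.87))) = -1.333080
SE(z) = 1/√(n−3) = 1/√29 = 0.185695
95% ⇒ z* = 1.960; margin = 1.960·0.185695 = 0.363962
CI on z-scale: (-1.697042, -0.969118)
Back-transform: tanh(-1.697042) = -0.935038, tanh(-0.969118) = -0.748316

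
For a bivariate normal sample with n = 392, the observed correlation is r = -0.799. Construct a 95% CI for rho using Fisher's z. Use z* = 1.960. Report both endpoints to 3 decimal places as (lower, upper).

z_r = atanh(-0.799) = -1.095841;  SE = 1/√(n−3) = 1/√389 = 0.050702
z-limits: -1.095841 ± 1.960·0.050702 = -1.095841 ± 0.099376 = [-1.195217, -0.996465]
ρ-limits: (tanh -1.195217, tanh -0.996465) = (-0.832, -0.760)

(-0.832, -0.760)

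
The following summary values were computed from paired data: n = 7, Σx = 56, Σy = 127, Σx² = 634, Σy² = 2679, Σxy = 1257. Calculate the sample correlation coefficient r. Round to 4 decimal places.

Numerator: nΣxy − (Σx)(Σy) = 7·1257 − (56)(127) = 1687
Denominator: √[(nΣx²−(Σx)²)(nΣy²−(Σy)²)]
  nΣx²−(Σx)² = 7·634 − 3136 = 1302;  nΣy²−(Σy)² = 7·2679 − 16129 = 2624
  √(1302·2624) = √3416448 = 1848.3636
r = 1687 / 1848.3636 = 0.9127

0.9127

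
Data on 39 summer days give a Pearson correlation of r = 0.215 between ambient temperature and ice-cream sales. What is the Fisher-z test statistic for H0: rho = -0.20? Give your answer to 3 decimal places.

z_r = atanh(0.215) = 0.218408,  z_0 = atanh(-0.20) = -0.202733
SE = 1/√(n−3) = 1/√36 = 0.166667
z = (z_r − z_0)/SE = (0.218408 − (-0.202733)) / 0.166667 = 0.421141 / 0.166667 = 2.527

2.527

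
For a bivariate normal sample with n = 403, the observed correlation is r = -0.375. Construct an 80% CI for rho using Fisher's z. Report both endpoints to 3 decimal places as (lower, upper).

z_r = atanh(-0.375) = -0.394229;  SE = 1/√(n−3) = 1/√400 = 0.050000
z-limits: -0.394229 ± 1.282·0.050000 = -0.394229 ± 0.064100 = [-0.458329, -0.330129]
ρ-limits: (tanh -0.458329, tanh -0.330129) = (-0.429, -0.319)

(-0.429, -0.319)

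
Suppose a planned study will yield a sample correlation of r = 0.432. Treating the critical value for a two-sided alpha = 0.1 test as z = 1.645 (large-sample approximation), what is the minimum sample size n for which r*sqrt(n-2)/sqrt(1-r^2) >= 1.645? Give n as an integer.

14

Need r·√(n−2)/√(1−r²) ≥ 1.645
√(n−2) ≥ 1.645·√(1−0.186624) / 0.432 = 1.645·0.901874 / 0.432 = 3.4342
n−2 ≥ 11.7937  ⇒  n ≥ 13.7937
Smallest integer n = 14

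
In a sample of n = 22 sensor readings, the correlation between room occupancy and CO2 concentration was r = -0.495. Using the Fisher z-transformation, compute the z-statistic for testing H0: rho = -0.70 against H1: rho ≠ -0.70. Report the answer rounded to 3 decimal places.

1.415

Fisher z: atanh(-0.495) = -0.542662, atanh(-0.70) = -0.867301
z = (z_r − z_0)·√(n−3) = (-0.542662 − (-0.867301))·√19 = 0.324639 · 4.358899 = 1.415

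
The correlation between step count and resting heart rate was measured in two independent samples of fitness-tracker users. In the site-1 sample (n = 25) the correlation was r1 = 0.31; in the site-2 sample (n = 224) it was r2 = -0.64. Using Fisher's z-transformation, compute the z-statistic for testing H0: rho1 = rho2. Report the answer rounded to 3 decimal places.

4.825

Fisher z-transforms: z1 = atanh(0.31) = 0.320545, z2 = atanh(-0.64) = -0.758174; difference d = 1.078719
Var(d) = 1/22 + 1/221 = 0.0454545 + 0.0045249 = 0.0499794
z = d/√Var(d) = 1.078719 / √0.0499794 = 1.078719 / 0.223561 = 4.825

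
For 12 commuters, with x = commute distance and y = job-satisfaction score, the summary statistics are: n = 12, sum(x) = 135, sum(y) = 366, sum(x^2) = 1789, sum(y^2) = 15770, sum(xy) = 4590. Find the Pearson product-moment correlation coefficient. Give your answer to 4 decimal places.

Numerator: nΣxy − (Σx)(Σy) = 12·4590 − (135)(366) = 5670
Denominator: √[(nΣx²−(Σx)²)(nΣy²−(Σy)²)]
  nΣx²−(Σx)² = 12·1789 − 18225 = 3243;  nΣy²−(Σy)² = 12·15770 − 133956 = 55284
  √(3243·55284) = √179286012 = 13389.7727
r = 5670 / 13389.7727 = 0.4235

0.4235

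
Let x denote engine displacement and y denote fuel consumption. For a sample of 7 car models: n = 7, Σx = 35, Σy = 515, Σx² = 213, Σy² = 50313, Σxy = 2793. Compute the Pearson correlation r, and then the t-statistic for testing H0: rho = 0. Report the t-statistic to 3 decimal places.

0.748

Numerator: nΣxy − (Σx)(Σy) = 7·2793 − (35)(515) = 1526
Denominator: √[(nΣx²−(Σx)²)(nΣy²−(Σy)²)]
  nΣx²−(Σx)² = 7·213 − 1225 = 266;  nΣy²−(Σy)² = 7·50313 − 265225 = 86966
  √(266·86966) = √23132956 = 4809.6732
r = 1526 / 4809.6732 = 0.3173
t = r·√(n−2)/√(1−r²) = 0.3173·√5 / √(1−0.100679) = 0.709504 / 0.948325 = 0.748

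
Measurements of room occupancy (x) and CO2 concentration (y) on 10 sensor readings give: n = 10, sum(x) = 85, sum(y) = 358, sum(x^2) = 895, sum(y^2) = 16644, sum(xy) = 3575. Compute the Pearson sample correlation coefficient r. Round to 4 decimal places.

0.6547

Numerator: nΣxy − (Σx)(Σy) = 10·3575 − (85)(358) = 5320
Denominator: √[(nΣx²−(Σx)²)(nΣy²−(Σy)²)]
  nΣx²−(Σx)² = 10·895 − 7225 = 1725;  nΣy²−(Σy)² = 10·16644 − 128164 = 38276
  √(1725·38276) = √66026100 = 8125.6446
r = 5320 / 8125.6446 = 0.6547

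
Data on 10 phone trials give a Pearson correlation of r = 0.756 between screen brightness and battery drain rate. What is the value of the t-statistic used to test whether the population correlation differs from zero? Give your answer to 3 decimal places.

3.267

1 − r² = 1 − 0.571536 = 0.428464;  √(1−r²) = 0.654572
√(n−2) = √8 = 2.828427
t = r·√(n−2)/√(1−r²) = 0.756 · 2.828427 / 0.654572 = 3.267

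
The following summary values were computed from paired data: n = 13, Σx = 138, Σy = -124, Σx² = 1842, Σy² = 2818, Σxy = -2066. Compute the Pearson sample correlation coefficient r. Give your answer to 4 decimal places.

-0.9547

Numerator: nΣxy − (Σx)(Σy) = 13·(-2066) − (138)(-124) = -9746
Denominator: √[(nΣx²−(Σx)²)(nΣy²−(Σy)²)]
  nΣx²−(Σx)² = 13·1842 − 19044 = 4902;  nΣy²−(Σy)² = 13·2818 − 15376 = 21258
  √(4902·21258) = √104206716 = 10208.1691
r = -9746 / 10208.1691 = -0.9547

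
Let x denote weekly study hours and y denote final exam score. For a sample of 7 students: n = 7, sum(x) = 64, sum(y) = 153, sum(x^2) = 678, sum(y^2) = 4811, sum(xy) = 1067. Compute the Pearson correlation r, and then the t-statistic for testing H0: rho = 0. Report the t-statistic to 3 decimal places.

-4.595

S_xy = nΣxy − ΣxΣy = 7·1067 − 64·153 = 7469 − 9792 = -2323
S_xx = nΣx² − (Σx)² = 7·678 − 64² = 4746 − 4096 = 650
S_yy = nΣy² − (Σy)² = 7·4811 − 153² = 33677 − 23409 = 10268
r = S_xy / √(S_xx·S_yy) = -2323 / √(650·10268) = -2323 / √6674200 = -2323 / 2583.4473 = -0.8992
t = r·√(n−2)/√(1−r²) = -0.8992·√5 / √(1−0.808561) = -2.010672 / 0.437537 = -4.595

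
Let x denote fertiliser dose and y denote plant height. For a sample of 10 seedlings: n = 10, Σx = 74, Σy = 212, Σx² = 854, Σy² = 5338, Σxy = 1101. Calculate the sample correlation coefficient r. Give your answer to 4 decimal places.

-0.9201

S_xy = nΣxy − ΣxΣy = 10·1101 − 74·212 = 11010 − 15688 = -4678
S_xx = nΣx² − (Σx)² = 10·854 − 74² = 8540 − 5476 = 3064
S_yy = nΣy² − (Σy)² = 10·5338 − 212² = 53380 − 44944 = 8436
r = S_xy / √(S_xx·S_yy) = -4678 / √(3064·8436) = -4678 / √25847904 = -4678 / 5084.0834 = -0.9201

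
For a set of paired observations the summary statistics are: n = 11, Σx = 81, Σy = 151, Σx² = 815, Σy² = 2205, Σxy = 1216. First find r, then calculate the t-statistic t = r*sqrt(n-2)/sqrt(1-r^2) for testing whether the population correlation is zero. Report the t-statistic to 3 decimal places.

Numerator: nΣxy − (Σx)(Σy) = 11·1216 − (81)(151) = 1145
Denominator: √[(nΣx²−(Σx)²)(nΣy²−(Σy)²)]
  nΣx²−(Σx)² = 11·815 − 6561 = 2404;  nΣy²−(Σy)² = 11·2205 − 22801 = 1454
  √(2404·1454) = √3495416 = 1869.6032
r = 1145 / 1869.6032 = 0.6124
t = r·√(n−2)/√(1−r²) = 0.6124·√9 / √(1−0.375034) = 1.837200 / 0.790548 = 2.324

2.324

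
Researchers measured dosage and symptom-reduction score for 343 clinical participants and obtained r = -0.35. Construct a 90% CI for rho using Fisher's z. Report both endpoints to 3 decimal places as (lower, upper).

(-0.426, -0.269)

Fisher z: z_r = atanh(r) = ½·ln((1+(-0.35))/(1−(-0.35))) = -0.365444
SE(z) = 1/√(n−3) = 1/√340 = 0.054233
90% ⇒ z* = 1.645; margin = 1.645·0.054233 = 0.089213
CI on z-scale: (-0.454657, -0.276231)
Back-transform: tanh(-0.454657) = -0.425720, tanh(-0.276231) = -0.269413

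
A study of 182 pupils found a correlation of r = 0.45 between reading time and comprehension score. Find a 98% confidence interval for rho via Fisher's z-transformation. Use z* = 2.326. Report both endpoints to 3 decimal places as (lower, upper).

(0.301, 0.577)

z_r = atanh(0.45) = 0.484700;  SE = 1/√(n−3) = 1/√179 = 0.074744
z-limits: 0.484700 ± 2.326·0.074744 = 0.484700 ± 0.173855 = [0.310845, 0.658555]
ρ-limits: (tanh 0.310845, tanh 0.658555) = (0.301, 0.577)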